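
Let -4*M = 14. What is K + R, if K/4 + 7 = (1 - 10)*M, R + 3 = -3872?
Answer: -3777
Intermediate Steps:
R = -3875 (R = -3 - 3872 = -3875)
M = -7/2 (M = -1/4*14 = -7/2 ≈ -3.5000)
K = 98 (K = -28 + 4*((1 - 10)*(-7/2)) = -28 + 4*(-9*(-7/2)) = -28 + 4*(63/2) = -28 + 126 = 98)
K + R = 98 - 3875 = -3777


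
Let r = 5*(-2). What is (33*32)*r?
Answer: -10560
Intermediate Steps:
r = -10
(33*32)*r = (33*32)*(-10) = 1056*(-10) = -10560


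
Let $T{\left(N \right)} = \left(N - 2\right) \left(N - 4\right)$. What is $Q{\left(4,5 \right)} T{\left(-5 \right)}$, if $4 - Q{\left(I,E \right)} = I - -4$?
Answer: $-252$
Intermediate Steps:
$Q{\left(I,E \right)} = - I$ ($Q{\left(I,E \right)} = 4 - \left(I - -4\right) = 4 - \left(I + 4\right) = 4 - \left(4 + I\right) = - I$)
$T{\left(N \right)} = \left(-4 + N\right) \left(-2 + N\right)$ ($T{\left(N \right)} = \left(-2 + N\right) \left(-4 + N\right) = \left(-4 + N\right) \left(-2 + N\right)$)
$Q{\left(4,5 \right)} T{\left(-5 \right)} = \left(-1\right) 4 \left(8 + \left(-5\right)^{2} - -30\right) = - 4 \left(8 + 25 + 30\right) = \left(-4\right) 63 = -252$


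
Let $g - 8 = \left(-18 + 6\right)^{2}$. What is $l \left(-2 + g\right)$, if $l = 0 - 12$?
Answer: $-1800$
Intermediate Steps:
$g = 152$ ($g = 8 + \left(-18 + 6\right)^{2} = 8 + \left(-12\right)^{2} = 8 + 144 = 152$)
$l = -12$
$l \left(-2 + g\right) = - 12 \left(-2 + 152\right) = \left(-12\right) 150 = -1800$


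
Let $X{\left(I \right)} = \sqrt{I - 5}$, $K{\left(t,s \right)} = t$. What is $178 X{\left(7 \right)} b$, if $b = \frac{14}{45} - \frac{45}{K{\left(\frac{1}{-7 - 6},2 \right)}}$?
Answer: $\frac{4688342 \sqrt{2}}{45} \approx 1.4734 \cdot 10^{5}$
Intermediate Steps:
$X{\left(I \right)} = \sqrt{-5 + I}$
$b = \frac{26339}{45}$ ($b = \frac{14}{45} - \frac{45}{\frac{1}{-7 - 6}} = 14 \cdot \frac{1}{45} - \frac{45}{\frac{1}{-13}} = \frac{14}{45} - \frac{45}{- \frac{1}{13}} = \frac{14}{45} - -585 = \frac{14}{45} + 585 = \frac{26339}{45} \approx 585.31$)
$178 X{\left(7 \right)} b = 178 \sqrt{-5 + 7} \cdot \frac{26339}{45} = 178 \sqrt{2} \cdot \frac{26339}{45} = \frac{4688342 \sqrt{2}}{45}$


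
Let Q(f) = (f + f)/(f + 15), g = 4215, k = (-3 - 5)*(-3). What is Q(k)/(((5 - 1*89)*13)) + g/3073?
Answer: 2135249/1558011 ≈ 1.3705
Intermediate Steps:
k = 24 (k = -8*(-3) = 24)
Q(f) = 2*f/(15 + f) (Q(f) = (2*f)/(15 + f) = 2*f/(15 + f))
Q(k)/(((5 - 1*89)*13)) + g/3073 = (2*24/(15 + 24))/(((5 - 1*89)*13)) + 4215/3073 = (2*24/39)/(((5 - 89)*13)) + 4215*(1/3073) = (2*24*(1/39))/((-84*13)) + 4215/3073 = (16/13)/(-1092) + 4215/3073 = (16/13)*(-1/1092) + 4215/3073 = -4/3549 + 4215/3073 = 2135249/1558011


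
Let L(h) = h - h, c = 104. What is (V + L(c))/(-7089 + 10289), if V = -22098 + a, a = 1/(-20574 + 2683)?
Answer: -395355319/57251200 ≈ -6.9056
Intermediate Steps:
a = -1/17891 (a = 1/(-17891) = -1/17891 ≈ -5.5894e-5)
L(h) = 0
V = -395355319/17891 (V = -22098 - 1/17891 = -395355319/17891 ≈ -22098.)
(V + L(c))/(-7089 + 10289) = (-395355319/17891 + 0)/(-7089 + 10289) = -395355319/17891/3200 = -395355319/17891*1/3200 = -395355319/57251200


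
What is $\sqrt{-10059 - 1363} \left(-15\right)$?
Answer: $- 15 i \sqrt{11422} \approx - 1603.1 i$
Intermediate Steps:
$\sqrt{-10059 - 1363} \left(-15\right) = \sqrt{-11422} \left(-15\right) = i \sqrt{11422} \left(-15\right) = - 15 i \sqrt{11422}$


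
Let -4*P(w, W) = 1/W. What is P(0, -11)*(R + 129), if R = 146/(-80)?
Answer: 5087/1760 ≈ 2.8903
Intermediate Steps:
P(w, W) = -1/(4*W)
R = -73/40 (R = 146*(-1/80) = -73/40 ≈ -1.8250)
P(0, -11)*(R + 129) = (-1/4/(-11))*(-73/40 + 129) = -1/4*(-1/11)*(5087/40) = (1/44)*(5087/40) = 5087/1760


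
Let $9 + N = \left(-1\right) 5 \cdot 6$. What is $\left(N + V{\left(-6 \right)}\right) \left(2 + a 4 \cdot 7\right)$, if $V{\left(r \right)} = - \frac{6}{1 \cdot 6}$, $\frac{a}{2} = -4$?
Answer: $8880$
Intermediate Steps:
$a = -8$ ($a = 2 \left(-4\right) = -8$)
$V{\left(r \right)} = -1$ ($V{\left(r \right)} = - \frac{6}{6} = \left(-6\right) \frac{1}{6} = -1$)
$N = -39$ ($N = -9 + \left(-1\right) 5 \cdot 6 = -9 - 30 = -39$)
$\left(N + V{\left(-6 \right)}\right) \left(2 + a 4 \cdot 7\right) = \left(-39 - 1\right) \left(2 + \left(-8\right) 4 \cdot 7\right) = - 40 \left(2 - 224\right) = \left(-40\right) \left(-222\right) = 8880$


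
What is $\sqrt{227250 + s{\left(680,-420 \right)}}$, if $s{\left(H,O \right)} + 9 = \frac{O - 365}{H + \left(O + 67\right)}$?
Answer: $\frac{\sqrt{24298396194}}{327} \approx 476.7$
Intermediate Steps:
$s{\left(H,O \right)} = -9 + \frac{-365 + O}{67 + H + O}$ ($s{\left(H,O \right)} = -9 + \frac{O - 365}{H + \left(O + 67\right)} = -9 + \frac{-365 + O}{H + \left(67 + O\right)} = -9 + \frac{-365 + O}{67 + H + O}$)
$\sqrt{227250 + s{\left(680,-420 \right)}} = \sqrt{227250 + \frac{-968 - 6120 - -3360}{67 + 680 - 420}} = \sqrt{227250 + \frac{-968 - 6120 + 3360}{327}} = \sqrt{227250 + \frac{1}{327} \left(-3728\right)} = \sqrt{227250 - \frac{3728}{327}} = \sqrt{\frac{74307022}{327}} = \frac{\sqrt{24298396194}}{327}$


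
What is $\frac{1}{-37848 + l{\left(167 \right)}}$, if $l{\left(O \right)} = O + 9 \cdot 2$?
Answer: $- \frac{1}{37663} \approx -2.6551 \cdot 10^{-5}$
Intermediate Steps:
$l{\left(O \right)} = 18 + O$ ($l{\left(O \right)} = O + 18 = 18 + O$)
$\frac{1}{-37848 + l{\left(167 \right)}} = \frac{1}{-37848 + \left(18 + 167\right)} = \frac{1}{-37848 + 185} = \frac{1}{-37663} = - \frac{1}{37663}$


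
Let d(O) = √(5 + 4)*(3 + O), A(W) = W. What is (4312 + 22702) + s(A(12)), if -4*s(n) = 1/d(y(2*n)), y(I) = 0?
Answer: 972503/36 ≈ 27014.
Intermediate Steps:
d(O) = 9 + 3*O (d(O) = √9*(3 + O) = 3*(3 + O) = 9 + 3*O)
s(n) = -1/36 (s(n) = -1/(4*(9 + 3*0)) = -1/(4*(9 + 0)) = -¼/9 = -¼*⅑ = -1/36)
(4312 + 22702) + s(A(12)) = (4312 + 22702) - 1/36 = 27014 - 1/36 = 972503/36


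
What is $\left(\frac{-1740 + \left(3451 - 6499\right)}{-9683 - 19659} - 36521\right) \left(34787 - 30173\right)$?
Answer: $- \frac{2472168266958}{14671} \approx -1.6851 \cdot 10^{8}$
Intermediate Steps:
$\left(\frac{-1740 + \left(3451 - 6499\right)}{-9683 - 19659} - 36521\right) \left(34787 - 30173\right) = \left(\frac{-1740 - 3048}{-29342} - 36521\right) 4614 = \left(\left(-4788\right) \left(- \frac{1}{29342}\right) - 36521\right) 4614 = \left(\frac{2394}{14671} - 36521\right) 4614 = \left(- \frac{535797197}{14671}\right) 4614 = - \frac{2472168266958}{14671}$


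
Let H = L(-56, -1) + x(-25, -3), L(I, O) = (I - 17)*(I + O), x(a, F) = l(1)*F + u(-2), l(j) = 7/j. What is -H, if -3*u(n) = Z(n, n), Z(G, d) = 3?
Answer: -4139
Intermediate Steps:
u(n) = -1 (u(n) = -1/3*3 = -1)
x(a, F) = -1 + 7*F (x(a, F) = (7/1)*F - 1 = (7*1)*F - 1 = 7*F - 1 = -1 + 7*F)
L(I, O) = (-17 + I)*(I + O)
H = 4139 (H = ((-56)**2 - 17*(-56) - 17*(-1) - 56*(-1)) + (-1 + 7*(-3)) = (3136 + 952 + 17 + 56) + (-1 - 21) = 4161 - 22 = 4139)
-H = -1*4139 = -4139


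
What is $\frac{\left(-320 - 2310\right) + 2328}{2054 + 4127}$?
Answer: $- \frac{302}{6181} \approx -0.048859$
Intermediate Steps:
$\frac{\left(-320 - 2310\right) + 2328}{2054 + 4127} = \frac{-2630 + 2328}{6181} = \left(-302\right) \frac{1}{6181} = - \frac{302}{6181}$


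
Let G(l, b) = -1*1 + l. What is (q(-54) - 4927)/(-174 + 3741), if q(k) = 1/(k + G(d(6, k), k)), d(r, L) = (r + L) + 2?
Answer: -165876/120089 ≈ -1.3813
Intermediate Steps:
d(r, L) = 2 + L + r (d(r, L) = (L + r) + 2 = 2 + L + r)
G(l, b) = -1 + l
q(k) = 1/(7 + 2*k) (q(k) = 1/(k + (-1 + (2 + k + 6))) = 1/(k + (-1 + (8 + k))) = 1/(k + (7 + k)) = 1/(7 + 2*k))
(q(-54) - 4927)/(-174 + 3741) = (1/(7 + 2*(-54)) - 4927)/(-174 + 3741) = (1/(7 - 108) - 4927)/3567 = (1/(-101) - 4927)*(1/3567) = (-1/101 - 4927)*(1/3567) = -497628/101*1/3567 = -165876/120089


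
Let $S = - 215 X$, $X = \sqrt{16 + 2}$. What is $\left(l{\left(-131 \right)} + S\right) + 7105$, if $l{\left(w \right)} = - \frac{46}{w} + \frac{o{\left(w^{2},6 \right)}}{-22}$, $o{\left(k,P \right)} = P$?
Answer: $\frac{10238418}{1441} - 645 \sqrt{2} \approx 6192.9$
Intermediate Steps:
$X = 3 \sqrt{2}$ ($X = \sqrt{18} = 3 \sqrt{2} \approx 4.2426$)
$l{\left(w \right)} = - \frac{3}{11} - \frac{46}{w}$ ($l{\left(w \right)} = - \frac{46}{w} + \frac{6}{-22} = - \frac{46}{w} + 6 \left(- \frac{1}{22}\right) = - \frac{46}{w} - \frac{3}{11} = - \frac{3}{11} - \frac{46}{w}$)
$S = - 645 \sqrt{2}$ ($S = - 215 \cdot 3 \sqrt{2} = - 645 \sqrt{2} \approx -912.17$)
$\left(l{\left(-131 \right)} + S\right) + 7105 = \left(\left(- \frac{3}{11} - \frac{46}{-131}\right) - 645 \sqrt{2}\right) + 7105 = \left(\left(- \frac{3}{11} - - \frac{46}{131}\right) - 645 \sqrt{2}\right) + 7105 = \left(\left(- \frac{3}{11} + \frac{46}{131}\right) - 645 \sqrt{2}\right) + 7105 = \left(\frac{113}{1441} - 645 \sqrt{2}\right) + 7105 = \frac{10238418}{1441} - 645 \sqrt{2}$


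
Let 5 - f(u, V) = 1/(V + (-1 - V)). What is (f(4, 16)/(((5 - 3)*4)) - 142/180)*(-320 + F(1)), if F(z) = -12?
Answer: 581/45 ≈ 12.911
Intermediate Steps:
f(u, V) = 6 (f(u, V) = 5 - 1/(V + (-1 - V)) = 5 - 1/(-1) = 5 - 1*(-1) = 5 + 1 = 6)
(f(4, 16)/(((5 - 3)*4)) - 142/180)*(-320 + F(1)) = (6/(((5 - 3)*4)) - 142/180)*(-320 - 12) = (6/((2*4)) - 142*1/180)*(-332) = (6/8 - 71/90)*(-332) = (6*(⅛) - 71/90)*(-332) = (¾ - 71/90)*(-332) = -7/180*(-332) = 581/45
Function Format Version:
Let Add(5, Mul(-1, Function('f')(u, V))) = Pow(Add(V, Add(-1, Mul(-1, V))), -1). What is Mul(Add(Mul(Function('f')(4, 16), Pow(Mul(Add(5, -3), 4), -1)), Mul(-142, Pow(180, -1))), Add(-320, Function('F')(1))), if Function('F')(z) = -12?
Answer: Rational(581, 45) ≈ 12.911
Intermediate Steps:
Function('f')(u, V) = 6 (Function('f')(u, V) = Add(5, Mul(-1, Pow(Add(V, Add(-1, Mul(-1, V))), -1))) = Add(5, Mul(-1, Pow(-1, -1))) = Add(5, Mul(-1, -1)) = Add(5, 1) = 6)
Mul(Add(Mul(Function('f')(4, 16), Pow(Mul(Add(5, -3), 4), -1)), Mul(-142, Pow(180, -1))), Add(-320, Function('F')(1))) = Mul(Add(Mul(6, Pow(Mul(Add(5, -3), 4), -1)), Mul(-142, Pow(180, -1))), Add(-320, -12)) = Mul(Add(Mul(6, Pow(Mul(2, 4), -1)), Mul(-142, Rational(1, 180))), -332) = Mul(Add(Mul(6, Pow(8, -1)), Rational(-71, 90)), -332) = Mul(Add(Mul(6, Rational(1, 8)), Rational(-71, 90)), -332) = Mul(Add(Rational(3, 4), Rational(-71, 90)), -332) = Mul(Rational(-7, 180), -332) = Rational(581, 45)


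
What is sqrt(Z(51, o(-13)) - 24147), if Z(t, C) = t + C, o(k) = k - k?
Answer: 4*I*sqrt(1506) ≈ 155.23*I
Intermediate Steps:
o(k) = 0
Z(t, C) = C + t
sqrt(Z(51, o(-13)) - 24147) = sqrt((0 + 51) - 24147) = sqrt(51 - 24147) = sqrt(-24096) = 4*I*sqrt(1506)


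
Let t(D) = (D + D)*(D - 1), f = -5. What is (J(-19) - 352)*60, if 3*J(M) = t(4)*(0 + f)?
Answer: -23520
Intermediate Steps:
t(D) = 2*D*(-1 + D) (t(D) = (2*D)*(-1 + D) = 2*D*(-1 + D))
J(M) = -40 (J(M) = ((2*4*(-1 + 4))*(0 - 5))/3 = ((2*4*3)*(-5))/3 = (24*(-5))/3 = (1/3)*(-120) = -40)
(J(-19) - 352)*60 = (-40 - 352)*60 = -392*60 = -23520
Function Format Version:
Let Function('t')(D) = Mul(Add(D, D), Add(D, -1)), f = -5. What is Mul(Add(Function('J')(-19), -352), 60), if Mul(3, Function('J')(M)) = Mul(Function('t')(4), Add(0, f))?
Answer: -23520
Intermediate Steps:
Function('t')(D) = Mul(2, D, Add(-1, D)) (Function('t')(D) = Mul(Mul(2, D), Add(-1, D)) = Mul(2, D, Add(-1, D)))
Function('J')(M) = -40 (Function('J')(M) = Mul(Rational(1, 3), Mul(Mul(2, 4, Add(-1, 4)), Add(0, -5))) = Mul(Rational(1, 3), Mul(Mul(2, 4, 3), -5)) = Mul(Rational(1, 3), Mul(24, -5)) = Mul(Rational(1, 3), -120) = -40)
Mul(Add(Function('J')(-19), -352), 60) = Mul(Add(-40, -352), 60) = Mul(-392, 60) = -23520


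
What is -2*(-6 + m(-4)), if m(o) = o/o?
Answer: 10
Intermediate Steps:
m(o) = 1
-2*(-6 + m(-4)) = -2*(-6 + 1) = -2*(-5) = 10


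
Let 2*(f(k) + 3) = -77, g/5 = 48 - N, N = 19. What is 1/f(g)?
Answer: -2/83 ≈ -0.024096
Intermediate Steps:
g = 145 (g = 5*(48 - 1*19) = 5*(48 - 19) = 5*29 = 145)
f(k) = -83/2 (f(k) = -3 + (1/2)*(-77) = -3 - 77/2 = -83/2)
1/f(g) = 1/(-83/2) = -2/83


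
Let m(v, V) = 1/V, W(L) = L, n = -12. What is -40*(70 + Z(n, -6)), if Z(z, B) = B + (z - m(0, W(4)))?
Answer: -2070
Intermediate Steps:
Z(z, B) = -¼ + B + z (Z(z, B) = B + (z - 1/4) = B + (z - 1*¼) = B + (z - ¼) = B + (-¼ + z) = -¼ + B + z)
-40*(70 + Z(n, -6)) = -40*(70 + (-¼ - 6 - 12)) = -40*(70 - 73/4) = -40*207/4 = -2070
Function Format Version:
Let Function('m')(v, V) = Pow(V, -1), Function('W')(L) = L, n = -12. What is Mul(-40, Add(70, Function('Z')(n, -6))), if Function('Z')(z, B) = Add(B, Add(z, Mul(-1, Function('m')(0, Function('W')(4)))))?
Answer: -2070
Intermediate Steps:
Function('Z')(z, B) = Add(Rational(-1, 4), B, z) (Function('Z')(z, B) = Add(B, Add(z, Mul(-1, Pow(4, -1)))) = Add(B, Add(z, Mul(-1, Rational(1, 4)))) = Add(B, Add(z, Rational(-1, 4))) = Add(B, Add(Rational(-1, 4), z)) = Add(Rational(-1, 4), B, z))
Mul(-40, Add(70, Function('Z')(n, -6))) = Mul(-40, Add(70, Add(Rational(-1, 4), -6, -12))) = Mul(-40, Add(70, Rational(-73, 4))) = Mul(-40, Rational(207, 4)) = -2070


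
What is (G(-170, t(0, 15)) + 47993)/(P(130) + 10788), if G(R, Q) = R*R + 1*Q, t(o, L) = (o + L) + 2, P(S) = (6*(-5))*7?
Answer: 38455/5289 ≈ 7.2708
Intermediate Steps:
P(S) = -210 (P(S) = -30*7 = -210)
t(o, L) = 2 + L + o (t(o, L) = (L + o) + 2 = 2 + L + o)
G(R, Q) = Q + R**2 (G(R, Q) = R**2 + Q = Q + R**2)
(G(-170, t(0, 15)) + 47993)/(P(130) + 10788) = (((2 + 15 + 0) + (-170)**2) + 47993)/(-210 + 10788) = ((17 + 28900) + 47993)/10578 = (28917 + 47993)*(1/10578) = 76910*(1/10578) = 38455/5289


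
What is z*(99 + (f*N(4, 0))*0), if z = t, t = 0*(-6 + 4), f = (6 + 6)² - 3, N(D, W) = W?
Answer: 0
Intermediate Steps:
f = 141 (f = 12² - 3 = 144 - 3 = 141)
t = 0 (t = 0*(-2) = 0)
z = 0
z*(99 + (f*N(4, 0))*0) = 0*(99 + (141*0)*0) = 0*(99 + 0*0) = 0*(99 + 0) = 0*99 = 0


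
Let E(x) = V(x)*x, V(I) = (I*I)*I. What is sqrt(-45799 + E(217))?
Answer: sqrt(2217328122) ≈ 47089.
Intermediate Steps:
V(I) = I**3 (V(I) = I**2*I = I**3)
E(x) = x**4 (E(x) = x**3*x = x**4)
sqrt(-45799 + E(217)) = sqrt(-45799 + 217**4) = sqrt(-45799 + 2217373921) = sqrt(2217328122)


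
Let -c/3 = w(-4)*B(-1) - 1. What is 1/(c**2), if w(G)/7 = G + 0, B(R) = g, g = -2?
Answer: 1/27225 ≈ 3.6731e-5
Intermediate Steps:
B(R) = -2
w(G) = 7*G (w(G) = 7*(G + 0) = 7*G)
c = -165 (c = -3*((7*(-4))*(-2) - 1) = -3*(-28*(-2) - 1) = -3*(56 - 1) = -3*55 = -165)
1/(c**2) = 1/((-165)**2) = 1/27225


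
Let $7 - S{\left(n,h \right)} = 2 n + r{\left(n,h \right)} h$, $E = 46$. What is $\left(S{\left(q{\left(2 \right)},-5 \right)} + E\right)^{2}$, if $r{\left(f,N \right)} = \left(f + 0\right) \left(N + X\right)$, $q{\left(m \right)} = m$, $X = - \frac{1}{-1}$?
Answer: $81$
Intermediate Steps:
$X = 1$ ($X = \left(-1\right) \left(-1\right) = 1$)
$r{\left(f,N \right)} = f \left(1 + N\right)$ ($r{\left(f,N \right)} = \left(f + 0\right) \left(N + 1\right) = f \left(1 + N\right)$)
$S{\left(n,h \right)} = 7 - 2 n - h n \left(1 + h\right)$ ($S{\left(n,h \right)} = 7 - \left(2 n + n \left(1 + h\right) h\right) = 7 - \left(2 n + h n \left(1 + h\right)\right) = 7 - 2 n - h n \left(1 + h\right)$)
$\left(S{\left(q{\left(2 \right)},-5 \right)} + E\right)^{2} = \left(\left(7 - 4 - \left(-5\right) 2 \left(1 - 5\right)\right) + 46\right)^{2} = \left(\left(7 - 4 - \left(-5\right) 2 \left(-4\right)\right) + 46\right)^{2} = \left(\left(7 - 4 - 40\right) + 46\right)^{2} = \left(-37 + 46\right)^{2} = 9^{2} = 81$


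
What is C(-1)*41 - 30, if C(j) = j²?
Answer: 11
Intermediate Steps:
C(-1)*41 - 30 = (-1)²*41 - 30 = 1*41 - 30 = 41 - 30 = 11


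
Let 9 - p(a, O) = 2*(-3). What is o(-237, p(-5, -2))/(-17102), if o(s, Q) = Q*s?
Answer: 3555/17102 ≈ 0.20787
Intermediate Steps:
p(a, O) = 15 (p(a, O) = 9 - 2*(-3) = 9 - 1*(-6) = 9 + 6 = 15)
o(-237, p(-5, -2))/(-17102) = (15*(-237))/(-17102) = -3555*(-1/17102) = 3555/17102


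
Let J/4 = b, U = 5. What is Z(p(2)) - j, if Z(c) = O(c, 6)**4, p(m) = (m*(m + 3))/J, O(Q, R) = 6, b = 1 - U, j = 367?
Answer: 929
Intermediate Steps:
b = -4 (b = 1 - 1*5 = 1 - 5 = -4)
J = -16 (J = 4*(-4) = -16)
p(m) = -m*(3 + m)/16 (p(m) = (m*(m + 3))/(-16) = (m*(3 + m))*(-1/16) = -m*(3 + m)/16)
Z(c) = 1296 (Z(c) = 6**4 = 1296)
Z(p(2)) - j = 1296 - 1*367 = 1296 - 367 = 929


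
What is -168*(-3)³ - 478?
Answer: 4058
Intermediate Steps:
-168*(-3)³ - 478 = -168*(-27) - 478 = 4536 - 478 = 4058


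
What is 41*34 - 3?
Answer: 1391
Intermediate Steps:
41*34 - 3 = 1394 - 3 = 1391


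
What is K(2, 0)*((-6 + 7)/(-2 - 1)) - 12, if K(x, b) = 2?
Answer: -38/3 ≈ -12.667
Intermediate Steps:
K(2, 0)*((-6 + 7)/(-2 - 1)) - 12 = 2*((-6 + 7)/(-2 - 1)) - 12 = 2*(1/(-3)) - 12 = 2*(1*(-⅓)) - 12 = 2*(-⅓) - 12 = -⅔ - 12 = -38/3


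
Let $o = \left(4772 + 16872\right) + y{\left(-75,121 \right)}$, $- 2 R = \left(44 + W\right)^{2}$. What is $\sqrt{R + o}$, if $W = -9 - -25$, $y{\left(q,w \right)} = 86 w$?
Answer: $55 \sqrt{10} \approx 173.93$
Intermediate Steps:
$W = 16$ ($W = -9 + 25 = 16$)
$R = -1800$ ($R = - \frac{\left(44 + 16\right)^{2}}{2} = - \frac{60^{2}}{2} = \left(- \frac{1}{2}\right) 3600 = -1800$)
$o = 32050$ ($o = \left(4772 + 16872\right) + 86 \cdot 121 = 21644 + 10406 = 32050$)
$\sqrt{R + o} = \sqrt{-1800 + 32050} = \sqrt{30250} = 55 \sqrt{10}$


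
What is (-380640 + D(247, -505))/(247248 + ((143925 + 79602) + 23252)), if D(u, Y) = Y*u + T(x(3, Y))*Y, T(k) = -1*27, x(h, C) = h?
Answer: -491740/494027 ≈ -0.99537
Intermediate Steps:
T(k) = -27
D(u, Y) = -27*Y + Y*u (D(u, Y) = Y*u - 27*Y = -27*Y + Y*u)
(-380640 + D(247, -505))/(247248 + ((143925 + 79602) + 23252)) = (-380640 - 505*(-27 + 247))/(247248 + ((143925 + 79602) + 23252)) = (-380640 - 505*220)/(247248 + (223527 + 23252)) = (-380640 - 111100)/(247248 + 246779) = -491740/494027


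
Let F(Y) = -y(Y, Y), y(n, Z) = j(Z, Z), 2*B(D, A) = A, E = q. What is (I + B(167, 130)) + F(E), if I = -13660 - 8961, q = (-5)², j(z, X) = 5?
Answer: -22561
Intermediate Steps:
q = 25
E = 25
B(D, A) = A/2
y(n, Z) = 5
F(Y) = -5 (F(Y) = -1*5 = -5)
I = -22621
(I + B(167, 130)) + F(E) = (-22621 + (½)*130) - 5 = (-22621 + 65) - 5 = -22556 - 5 = -22561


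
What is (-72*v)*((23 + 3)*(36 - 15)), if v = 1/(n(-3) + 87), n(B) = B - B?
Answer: -13104/29 ≈ -451.86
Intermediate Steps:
n(B) = 0
v = 1/87 (v = 1/(0 + 87) = 1/87 ≈ 0.011494)
(-72*v)*((23 + 3)*(36 - 15)) = (-72*1/87)*((23 + 3)*(36 - 15)) = -624*21/29 = -24/29*546 = -13104/29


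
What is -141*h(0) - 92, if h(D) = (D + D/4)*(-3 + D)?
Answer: -92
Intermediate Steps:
h(D) = 5*D*(-3 + D)/4 (h(D) = (D + D*(¼))*(-3 + D) = (D + D/4)*(-3 + D) = (5*D/4)*(-3 + D) = 5*D*(-3 + D)/4)
-141*h(0) - 92 = -705*0*(-3 + 0)/4 - 92 = -705*0*(-3)/4 - 92 = -141*0 - 92 = 0 - 92 = -92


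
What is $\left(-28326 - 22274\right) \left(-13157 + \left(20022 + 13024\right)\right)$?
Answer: $-1006383400$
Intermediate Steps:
$\left(-28326 - 22274\right) \left(-13157 + \left(20022 + 13024\right)\right) = - 50600 \left(-13157 + 33046\right) = \left(-50600\right) 19889 = -1006383400$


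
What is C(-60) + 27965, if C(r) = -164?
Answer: 27801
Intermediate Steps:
C(-60) + 27965 = -164 + 27965 = 27801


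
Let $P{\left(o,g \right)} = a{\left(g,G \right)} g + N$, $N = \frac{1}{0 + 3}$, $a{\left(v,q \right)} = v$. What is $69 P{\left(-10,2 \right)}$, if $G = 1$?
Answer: $299$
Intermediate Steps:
$N = \frac{1}{3} \approx 0.33333$
$P{\left(o,g \right)} = \frac{1}{3} + g^{2}$ ($P{\left(o,g \right)} = g g + \frac{1}{3} = g^{2} + \frac{1}{3} = \frac{1}{3} + g^{2}$)
$69 P{\left(-10,2 \right)} = 69 \left(\frac{1}{3} + 2^{2}\right) = 69 \left(\frac{1}{3} + 4\right) = 69 \cdot \frac{13}{3} = 299$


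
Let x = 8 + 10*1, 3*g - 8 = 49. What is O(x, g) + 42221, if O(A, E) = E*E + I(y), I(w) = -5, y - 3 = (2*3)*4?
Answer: 42577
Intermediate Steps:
y = 27 (y = 3 + (2*3)*4 = 3 + 6*4 = 3 + 24 = 27)
g = 19 (g = 8/3 + (1/3)*49 = 8/3 + 49/3 = 19)
x = 18 (x = 8 + 10 = 18)
O(A, E) = -5 + E**2 (O(A, E) = E*E - 5 = E**2 - 5 = -5 + E**2)
O(x, g) + 42221 = (-5 + 19**2) + 42221 = (-5 + 361) + 42221 = 356 + 42221 = 42577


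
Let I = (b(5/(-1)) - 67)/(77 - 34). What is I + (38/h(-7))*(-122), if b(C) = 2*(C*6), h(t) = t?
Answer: 198459/301 ≈ 659.33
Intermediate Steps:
b(C) = 12*C (b(C) = 2*(6*C) = 12*C)
I = -127/43 (I = (12*(5/(-1)) - 67)/(77 - 34) = (12*(5*(-1)) - 67)/43 = (12*(-5) - 67)*(1/43) = (-60 - 67)*(1/43) = -127*1/43 = -127/43 ≈ -2.9535)
I + (38/h(-7))*(-122) = -127/43 + (38/(-7))*(-122) = -127/43 + (38*(-1/7))*(-122) = -127/43 - 38/7*(-122) = -127/43 + 4636/7 = 198459/301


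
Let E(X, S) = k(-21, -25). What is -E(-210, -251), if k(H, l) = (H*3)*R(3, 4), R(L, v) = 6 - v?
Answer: 126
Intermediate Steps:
k(H, l) = 6*H (k(H, l) = (H*3)*(6 - 1*4) = (3*H)*(6 - 4) = (3*H)*2 = 6*H)
E(X, S) = -126 (E(X, S) = 6*(-21) = -126)
-E(-210, -251) = -1*(-126) = 126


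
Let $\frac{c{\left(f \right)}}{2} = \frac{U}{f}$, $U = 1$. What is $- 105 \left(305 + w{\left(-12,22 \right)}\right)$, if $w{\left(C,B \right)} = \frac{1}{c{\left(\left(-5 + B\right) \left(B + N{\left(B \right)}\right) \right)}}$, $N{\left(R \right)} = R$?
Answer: $-71295$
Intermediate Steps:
$c{\left(f \right)} = \frac{2}{f}$ ($c{\left(f \right)} = 2 \cdot 1 \frac{1}{f} = \frac{2}{f}$)
$w{\left(C,B \right)} = B \left(-5 + B\right)$ ($w{\left(C,B \right)} = \frac{1}{2 \frac{1}{\left(-5 + B\right) \left(B + B\right)}} = \frac{1}{2 \frac{1}{\left(-5 + B\right) 2 B}} = \frac{1}{2 \frac{1}{2 B \left(-5 + B\right)}} = \frac{1}{\frac{1}{B} \frac{1}{-5 + B}} = B \left(-5 + B\right)$)
$- 105 \left(305 + w{\left(-12,22 \right)}\right) = - 105 \left(305 + 22 \left(-5 + 22\right)\right) = - 105 \left(305 + 22 \cdot 17\right) = - 105 \left(305 + 374\right) = \left(-105\right) 679 = -71295$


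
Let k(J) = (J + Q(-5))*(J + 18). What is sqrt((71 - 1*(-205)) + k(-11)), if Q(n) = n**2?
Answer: sqrt(374) ≈ 19.339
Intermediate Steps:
k(J) = (18 + J)*(25 + J) (k(J) = (J + (-5)**2)*(J + 18) = (J + 25)*(18 + J) = (25 + J)*(18 + J) = (18 + J)*(25 + J))
sqrt((71 - 1*(-205)) + k(-11)) = sqrt((71 - 1*(-205)) + (450 + (-11)**2 + 43*(-11))) = sqrt((71 + 205) + (450 + 121 - 473)) = sqrt(276 + 98) = sqrt(374)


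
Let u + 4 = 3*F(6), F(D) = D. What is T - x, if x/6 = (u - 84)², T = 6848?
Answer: -22552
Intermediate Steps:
u = 14 (u = -4 + 3*6 = -4 + 18 = 14)
x = 29400 (x = 6*(14 - 84)² = 6*(-70)² = 6*4900 = 29400)
T - x = 6848 - 1*29400 = 6848 - 29400 = -22552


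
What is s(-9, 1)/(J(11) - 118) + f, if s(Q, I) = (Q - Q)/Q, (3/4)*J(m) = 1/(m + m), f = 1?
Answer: 1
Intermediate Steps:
J(m) = 2/(3*m) (J(m) = 4/(3*(m + m)) = 4/(3*((2*m))) = 4*(1/(2*m))/3 = 2/(3*m))
s(Q, I) = 0 (s(Q, I) = 0/Q = 0)
s(-9, 1)/(J(11) - 118) + f = 0/((⅔)/11 - 118) + 1 = 0/((⅔)*(1/11) - 118) + 1 = 0/(2/33 - 118) + 1 = 0/(-3892/33) + 1 = -33/3892*0 + 1 = 0 + 1 = 1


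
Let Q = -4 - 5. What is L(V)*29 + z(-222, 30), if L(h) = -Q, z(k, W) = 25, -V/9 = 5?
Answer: 286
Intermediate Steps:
V = -45 (V = -9*5 = -45)
Q = -9
L(h) = 9 (L(h) = -1*(-9) = 9)
L(V)*29 + z(-222, 30) = 9*29 + 25 = 261 + 25 = 286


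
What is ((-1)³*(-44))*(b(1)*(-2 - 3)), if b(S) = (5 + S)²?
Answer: -7920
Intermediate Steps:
((-1)³*(-44))*(b(1)*(-2 - 3)) = ((-1)³*(-44))*((5 + 1)²*(-2 - 3)) = (-1*(-44))*(6²*(-5)) = 44*(36*(-5)) = 44*(-180) = -7920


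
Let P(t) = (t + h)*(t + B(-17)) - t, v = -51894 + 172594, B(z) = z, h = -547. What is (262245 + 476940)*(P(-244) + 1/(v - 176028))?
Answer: 8453335152578415/55328 ≈ 1.5279e+11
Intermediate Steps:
v = 120700
P(t) = -t + (-547 + t)*(-17 + t) (P(t) = (t - 547)*(t - 17) - t = (-547 + t)*(-17 + t) - t = -t + (-547 + t)*(-17 + t))
(262245 + 476940)*(P(-244) + 1/(v - 176028)) = (262245 + 476940)*((9299 + (-244)² - 565*(-244)) + 1/(120700 - 176028)) = 739185*((9299 + 59536 + 137860) + 1/(-55328)) = 739185*(206695 - 1/55328) = 739185*(11436020959/55328) = 8453335152578415/55328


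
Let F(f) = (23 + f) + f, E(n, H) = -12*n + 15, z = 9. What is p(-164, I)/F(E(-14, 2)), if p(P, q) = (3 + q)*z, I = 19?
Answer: 198/389 ≈ 0.50900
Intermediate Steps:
E(n, H) = 15 - 12*n
p(P, q) = 27 + 9*q (p(P, q) = (3 + q)*9 = 27 + 9*q)
F(f) = 23 + 2*f
p(-164, I)/F(E(-14, 2)) = (27 + 9*19)/(23 + 2*(15 - 12*(-14))) = (27 + 171)/(23 + 2*(15 + 168)) = 198/(23 + 2*183) = 198/(23 + 366) = 198/389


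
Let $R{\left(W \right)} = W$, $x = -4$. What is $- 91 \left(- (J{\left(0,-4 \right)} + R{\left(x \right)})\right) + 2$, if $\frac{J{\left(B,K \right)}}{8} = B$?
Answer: $-362$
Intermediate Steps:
$J{\left(B,K \right)} = 8 B$
$- 91 \left(- (J{\left(0,-4 \right)} + R{\left(x \right)})\right) + 2 = - 91 \left(- (8 \cdot 0 - 4)\right) + 2 = - 91 \left(- (0 - 4)\right) + 2 = - 91 \left(\left(-1\right) \left(-4\right)\right) + 2 = \left(-91\right) 4 + 2 = -364 + 2 = -362$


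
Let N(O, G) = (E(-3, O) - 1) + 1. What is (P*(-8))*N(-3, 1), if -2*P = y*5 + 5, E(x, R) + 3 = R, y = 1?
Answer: -240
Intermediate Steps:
E(x, R) = -3 + R
P = -5 (P = -(1*5 + 5)/2 = -(5 + 5)/2 = -1/2*10 = -5)
N(O, G) = -3 + O (N(O, G) = ((-3 + O) - 1) + 1 = (-4 + O) + 1 = -3 + O)
(P*(-8))*N(-3, 1) = (-5*(-8))*(-3 - 3) = 40*(-6) = -240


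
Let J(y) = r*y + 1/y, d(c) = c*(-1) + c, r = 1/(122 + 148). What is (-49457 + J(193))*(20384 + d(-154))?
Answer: -26266483526192/26055 ≈ -1.0081e+9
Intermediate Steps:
r = 1/270 ≈ 0.0037037
d(c) = 0 (d(c) = -c + c = 0)
J(y) = 1/y + y/270 (J(y) = y/270 + 1/y = 1/y + y/270)
(-49457 + J(193))*(20384 + d(-154)) = (-49457 + (1/193 + (1/270)*193))*(20384 + 0) = (-49457 + (1/193 + 193/270))*20384 = (-49457 + 37519/52110)*20384 = -2577166751/52110*20384 = -26266483526192/26055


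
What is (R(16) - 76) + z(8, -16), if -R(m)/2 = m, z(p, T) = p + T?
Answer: -116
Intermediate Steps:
z(p, T) = T + p
R(m) = -2*m
(R(16) - 76) + z(8, -16) = (-2*16 - 76) + (-16 + 8) = (-32 - 76) - 8 = -108 - 8 = -116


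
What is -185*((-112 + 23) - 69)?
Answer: 29230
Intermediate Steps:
-185*((-112 + 23) - 69) = -185*(-89 - 69) = -185*(-158) = 29230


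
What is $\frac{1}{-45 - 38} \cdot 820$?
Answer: $- \frac{820}{83} \approx -9.8795$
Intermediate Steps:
$\frac{1}{-45 - 38} \cdot 820 = \frac{1}{-83} \cdot 820 = \left(- \frac{1}{83}\right) 820 = - \frac{820}{83}$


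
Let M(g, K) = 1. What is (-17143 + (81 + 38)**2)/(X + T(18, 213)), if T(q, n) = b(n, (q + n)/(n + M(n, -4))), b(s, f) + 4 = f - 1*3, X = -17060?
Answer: 212716/1217369 ≈ 0.17473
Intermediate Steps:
b(s, f) = -7 + f (b(s, f) = -4 + (f - 1*3) = -4 + (f - 3) = -4 + (-3 + f) = -7 + f)
T(q, n) = -7 + (n + q)/(1 + n) (T(q, n) = -7 + (q + n)/(n + 1) = -7 + (n + q)/(1 + n))
(-17143 + (81 + 38)**2)/(X + T(18, 213)) = (-17143 + (81 + 38)**2)/(-17060 + (-7 + 18 - 6*213)/(1 + 213)) = (-17143 + 119**2)/(-17060 + (-7 + 18 - 1278)/214) = (-17143 + 14161)/(-17060 + (1/214)*(-1267)) = -2982/(-17060 - 1267/214) = -2982/(-3652107/214) = -2982*(-214/3652107) = 212716/1217369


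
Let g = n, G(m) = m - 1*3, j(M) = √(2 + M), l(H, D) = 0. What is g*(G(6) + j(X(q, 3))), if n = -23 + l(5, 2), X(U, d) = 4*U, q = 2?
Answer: -69 - 23*√10 ≈ -141.73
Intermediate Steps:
G(m) = -3 + m (G(m) = m - 3 = -3 + m)
n = -23 (n = -23 + 0 = -23)
g = -23
g*(G(6) + j(X(q, 3))) = -23*((-3 + 6) + √(2 + 4*2)) = -23*(3 + √(2 + 8)) = -23*(3 + √10) = -69 - 23*√10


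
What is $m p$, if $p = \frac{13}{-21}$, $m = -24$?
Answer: $\frac{104}{7} \approx 14.857$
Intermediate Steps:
$p = - \frac{13}{21}$ ($p = 13 \left(- \frac{1}{21}\right) = - \frac{13}{21} \approx -0.61905$)
$m p = \left(-24\right) \left(- \frac{13}{21}\right) = \frac{104}{7}$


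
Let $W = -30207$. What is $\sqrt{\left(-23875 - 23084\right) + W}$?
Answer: $3 i \sqrt{8574} \approx 277.79 i$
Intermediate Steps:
$\sqrt{\left(-23875 - 23084\right) + W} = \sqrt{\left(-23875 - 23084\right) - 30207} = \sqrt{-46959 - 30207} = \sqrt{-77166} = 3 i \sqrt{8574}$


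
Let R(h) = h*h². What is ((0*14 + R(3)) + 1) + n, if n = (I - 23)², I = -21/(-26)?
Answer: 351857/676 ≈ 520.50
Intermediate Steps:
R(h) = h³
I = 21/26 (I = -21*(-1/26) = 21/26 ≈ 0.80769)
n = 332929/676 (n = (21/26 - 23)² = (-577/26)² = 332929/676 ≈ 492.50)
((0*14 + R(3)) + 1) + n = ((0*14 + 3³) + 1) + 332929/676 = ((0 + 27) + 1) + 332929/676 = (27 + 1) + 332929/676 = 28 + 332929/676 = 351857/676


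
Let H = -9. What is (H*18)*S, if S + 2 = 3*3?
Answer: -1134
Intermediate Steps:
S = 7 (S = -2 + 3*3 = -2 + 9 = 7)
(H*18)*S = -9*18*7 = -162*7 = -1134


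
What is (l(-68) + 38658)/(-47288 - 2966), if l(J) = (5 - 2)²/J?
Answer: -2628735/3417272 ≈ -0.76925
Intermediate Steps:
l(J) = 9/J (l(J) = 3²/J = 9/J)
(l(-68) + 38658)/(-47288 - 2966) = (9/(-68) + 38658)/(-47288 - 2966) = (9*(-1/68) + 38658)/(-50254) = (-9/68 + 38658)*(-1/50254) = (2628735/68)*(-1/50254) = -2628735/3417272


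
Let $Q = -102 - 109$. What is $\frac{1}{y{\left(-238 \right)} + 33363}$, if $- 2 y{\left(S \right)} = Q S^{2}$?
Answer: $\frac{1}{6009305} \approx 1.6641 \cdot 10^{-7}$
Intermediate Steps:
$Q = -211$
$y{\left(S \right)} = \frac{211 S^{2}}{2}$ ($y{\left(S \right)} = - \frac{\left(-211\right) S^{2}}{2} = \frac{211 S^{2}}{2}$)
$\frac{1}{y{\left(-238 \right)} + 33363} = \frac{1}{\frac{211 \left(-238\right)^{2}}{2} + 33363} = \frac{1}{\frac{211}{2} \cdot 56644 + 33363} = \frac{1}{5975942 + 33363} = \frac{1}{6009305}$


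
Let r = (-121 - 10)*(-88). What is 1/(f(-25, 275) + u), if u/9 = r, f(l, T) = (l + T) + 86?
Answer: 1/104088 ≈ 9.6073e-6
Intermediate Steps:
f(l, T) = 86 + T + l (f(l, T) = (T + l) + 86 = 86 + T + l)
r = 11528 (r = -131*(-88) = 11528)
u = 103752 (u = 9*11528 = 103752)
1/(f(-25, 275) + u) = 1/((86 + 275 - 25) + 103752) = 1/(336 + 103752) = 1/104088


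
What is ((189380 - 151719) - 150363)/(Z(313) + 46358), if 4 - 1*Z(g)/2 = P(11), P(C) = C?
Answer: -56351/23172 ≈ -2.4319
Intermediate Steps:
Z(g) = -14 (Z(g) = 8 - 2*11 = 8 - 22 = -14)
((189380 - 151719) - 150363)/(Z(313) + 46358) = ((189380 - 151719) - 150363)/(-14 + 46358) = (37661 - 150363)/46344 = -112702*1/46344 = -56351/23172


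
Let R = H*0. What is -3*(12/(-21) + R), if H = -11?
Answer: 12/7 ≈ 1.7143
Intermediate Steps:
R = 0 (R = -11*0 = 0)
-3*(12/(-21) + R) = -3*(12/(-21) + 0) = -3*(12*(-1/21) + 0) = -3*(-4/7 + 0) = -3*(-4/7) = 12/7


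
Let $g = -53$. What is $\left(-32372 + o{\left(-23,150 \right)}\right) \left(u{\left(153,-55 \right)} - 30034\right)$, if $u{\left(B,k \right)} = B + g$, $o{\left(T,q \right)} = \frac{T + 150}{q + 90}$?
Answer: $\frac{38760304317}{40} \approx 9.6901 \cdot 10^{8}$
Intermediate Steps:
$o{\left(T,q \right)} = \frac{150 + T}{90 + q}$
$u{\left(B,k \right)} = -53 + B$ ($u{\left(B,k \right)} = B - 53 = -53 + B$)
$\left(-32372 + o{\left(-23,150 \right)}\right) \left(u{\left(153,-55 \right)} - 30034\right) = \left(-32372 + \frac{150 - 23}{90 + 150}\right) \left(\left(-53 + 153\right) - 30034\right) = \left(-32372 + \frac{1}{240} \cdot 127\right) \left(100 - 30034\right) = \left(-32372 + \frac{1}{240} \cdot 127\right) \left(-29934\right) = \left(-32372 + \frac{127}{240}\right) \left(-29934\right) = \left(- \frac{7769153}{240}\right) \left(-29934\right) = \frac{38760304317}{40}$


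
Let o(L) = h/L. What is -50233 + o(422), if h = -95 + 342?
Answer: -21198079/422 ≈ -50232.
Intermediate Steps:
h = 247
o(L) = 247/L
-50233 + o(422) = -50233 + 247/422 = -21198079/422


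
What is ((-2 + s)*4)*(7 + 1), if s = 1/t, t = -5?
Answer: -352/5 ≈ -70.400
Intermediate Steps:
s = -1/5 (s = 1/(-5) = -1/5 ≈ -0.20000)
((-2 + s)*4)*(7 + 1) = ((-2 - 1/5)*4)*(7 + 1) = -11/5*4*8 = -44/5*8 = -352/5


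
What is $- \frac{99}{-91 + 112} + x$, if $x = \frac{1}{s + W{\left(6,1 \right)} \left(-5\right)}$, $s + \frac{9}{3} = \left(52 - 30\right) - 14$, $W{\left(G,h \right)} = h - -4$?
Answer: $- \frac{667}{140} \approx -4.7643$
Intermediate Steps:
$W{\left(G,h \right)} = 4 + h$ ($W{\left(G,h \right)} = h + 4 = 4 + h$)
$s = 5$ ($s = -3 + \left(\left(52 - 30\right) - 14\right) = -3 + \left(22 - 14\right) = -3 + 8 = 5$)
$x = - \frac{1}{20}$ ($x = \frac{1}{5 + \left(4 + 1\right) \left(-5\right)} = \frac{1}{5 + 5 \left(-5\right)} = \frac{1}{5 - 25} = \frac{1}{-20} = - \frac{1}{20} \approx -0.05$)
$- \frac{99}{-91 + 112} + x = - \frac{99}{-91 + 112} - \frac{1}{20} = - \frac{99}{21} - \frac{1}{20} = \left(-99\right) \frac{1}{21} - \frac{1}{20} = - \frac{33}{7} - \frac{1}{20} = - \frac{667}{140}$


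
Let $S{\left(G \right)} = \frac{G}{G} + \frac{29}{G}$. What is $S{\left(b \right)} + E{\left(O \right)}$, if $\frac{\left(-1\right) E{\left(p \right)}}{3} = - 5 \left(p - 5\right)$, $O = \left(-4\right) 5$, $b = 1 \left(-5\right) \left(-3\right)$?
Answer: $- \frac{5581}{15} \approx -372.07$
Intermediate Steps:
$b = 15$ ($b = \left(-5\right) \left(-3\right) = 15$)
$S{\left(G \right)} = 1 + \frac{29}{G}$
$O = -20$
$E{\left(p \right)} = -75 + 15 p$ ($E{\left(p \right)} = - 3 \left(- 5 \left(p - 5\right)\right) = - 3 \left(- 5 \left(-5 + p\right)\right) = - 3 \left(25 - 5 p\right) = -75 + 15 p$)
$S{\left(b \right)} + E{\left(O \right)} = \frac{29 + 15}{15} + \left(-75 + 15 \left(-20\right)\right) = \frac{1}{15} \cdot 44 - 375 = \frac{44}{15} - 375 = - \frac{5581}{15}$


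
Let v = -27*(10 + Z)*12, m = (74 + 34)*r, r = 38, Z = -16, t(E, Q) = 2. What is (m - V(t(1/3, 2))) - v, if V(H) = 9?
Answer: 2151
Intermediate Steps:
m = 4104 (m = (74 + 34)*38 = 108*38 = 4104)
v = 1944 (v = -27*(10 - 16)*12 = -27*(-6)*12 = 162*12 = 1944)
(m - V(t(1/3, 2))) - v = (4104 - 1*9) - 1*1944 = (4104 - 9) - 1944 = 4095 - 1944 = 2151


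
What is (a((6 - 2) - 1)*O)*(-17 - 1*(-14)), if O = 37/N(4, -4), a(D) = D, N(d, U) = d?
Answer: -333/4 ≈ -83.250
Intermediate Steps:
O = 37/4 ≈ 9.2500
(a((6 - 2) - 1)*O)*(-17 - 1*(-14)) = (((6 - 2) - 1)*(37/4))*(-17 - 1*(-14)) = ((4 - 1)*(37/4))*(-17 + 14) = (3*(37/4))*(-3) = (111/4)*(-3) = -333/4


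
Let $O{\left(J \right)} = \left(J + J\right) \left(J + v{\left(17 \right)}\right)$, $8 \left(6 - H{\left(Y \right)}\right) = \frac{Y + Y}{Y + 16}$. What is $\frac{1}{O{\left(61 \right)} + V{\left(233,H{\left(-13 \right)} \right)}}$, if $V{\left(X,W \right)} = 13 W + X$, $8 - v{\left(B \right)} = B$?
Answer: $\frac{12}{80029} \approx 0.00014995$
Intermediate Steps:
$v{\left(B \right)} = 8 - B$
$H{\left(Y \right)} = 6 - \frac{Y}{4 \left(16 + Y\right)}$ ($H{\left(Y \right)} = 6 - \frac{\left(Y + Y\right) \frac{1}{Y + 16}}{8} = 6 - \frac{2 Y \frac{1}{16 + Y}}{8} = 6 - \frac{Y}{4 \left(16 + Y\right)}$)
$V{\left(X,W \right)} = X + 13 W$
$O{\left(J \right)} = 2 J \left(-9 + J\right)$ ($O{\left(J \right)} = \left(J + J\right) \left(J + \left(8 - 17\right)\right) = 2 J \left(J + \left(8 - 17\right)\right) = 2 J \left(J - 9\right) = 2 J \left(-9 + J\right)$)
$\frac{1}{O{\left(61 \right)} + V{\left(233,H{\left(-13 \right)} \right)}} = \frac{1}{2 \cdot 61 \left(-9 + 61\right) + \left(233 + 13 \frac{384 + 23 \left(-13\right)}{4 \left(16 - 13\right)}\right)} = \frac{1}{2 \cdot 61 \cdot 52 + \left(233 + 13 \frac{384 - 299}{4 \cdot 3}\right)} = \frac{1}{6344 + \left(233 + 13 \cdot \frac{1}{4} \cdot \frac{1}{3} \cdot 85\right)} = \frac{1}{6344 + \left(233 + 13 \cdot \frac{85}{12}\right)} = \frac{1}{6344 + \left(233 + \frac{1105}{12}\right)} = \frac{1}{6344 + \frac{3901}{12}} = \frac{1}{\frac{80029}{12}} = \frac{12}{80029}$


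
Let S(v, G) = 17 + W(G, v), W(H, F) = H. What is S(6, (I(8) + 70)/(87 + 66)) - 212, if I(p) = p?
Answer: -9919/51 ≈ -194.49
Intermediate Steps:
S(v, G) = 17 + G
S(6, (I(8) + 70)/(87 + 66)) - 212 = (17 + (8 + 70)/(87 + 66)) - 212 = (17 + 78/153) - 212 = (17 + 78*(1/153)) - 212 = (17 + 26/51) - 212 = 893/51 - 212 = -9919/51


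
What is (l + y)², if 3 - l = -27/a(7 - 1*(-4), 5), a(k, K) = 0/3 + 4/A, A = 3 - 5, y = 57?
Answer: 8649/4 ≈ 2162.3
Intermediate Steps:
A = -2
a(k, K) = -2 (a(k, K) = 0/3 + 4/(-2) = 0*(⅓) + 4*(-½) = 0 - 2 = -2)
l = -21/2 (l = 3 - (-27)/(-2) = 3 - (-27)*(-1)/2 = 3 - 1*27/2 = 3 - 27/2 = -21/2 ≈ -10.500)
(l + y)² = (-21/2 + 57)² = (93/2)² = 8649/4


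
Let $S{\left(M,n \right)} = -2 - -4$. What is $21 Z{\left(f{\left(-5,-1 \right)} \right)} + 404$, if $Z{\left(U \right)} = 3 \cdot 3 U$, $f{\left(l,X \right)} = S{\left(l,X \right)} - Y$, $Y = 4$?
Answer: $26$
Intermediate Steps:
$S{\left(M,n \right)} = 2$ ($S{\left(M,n \right)} = -2 + 4 = 2$)
$f{\left(l,X \right)} = -2$ ($f{\left(l,X \right)} = 2 - 4 = -2$)
$Z{\left(U \right)} = 9 U$
$21 Z{\left(f{\left(-5,-1 \right)} \right)} + 404 = 21 \cdot 9 \left(-2\right) + 404 = 21 \left(-18\right) + 404 = -378 + 404 = 26$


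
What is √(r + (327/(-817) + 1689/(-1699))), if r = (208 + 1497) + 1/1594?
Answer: √8340205166901507245318/2212604302 ≈ 41.275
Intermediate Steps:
r = 2717771/1594 (r = 1705 + 1/1594 = 2717771/1594 ≈ 1705.0)
√(r + (327/(-817) + 1689/(-1699))) = √(2717771/1594 + (327/(-817) + 1689/(-1699))) = √(2717771/1594 + (327*(-1/817) + 1689*(-1/1699))) = √(2717771/1594 + (-327/817 - 1689/1699)) = √(2717771/1594 - 1935486/1388083) = √(3769406558309/2212604302) = √8340205166901507245318/2212604302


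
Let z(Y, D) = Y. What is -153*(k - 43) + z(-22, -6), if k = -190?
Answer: 35627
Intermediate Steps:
-153*(k - 43) + z(-22, -6) = -153*(-190 - 43) - 22 = -153*(-233) - 22 = 35649 - 22 = 35627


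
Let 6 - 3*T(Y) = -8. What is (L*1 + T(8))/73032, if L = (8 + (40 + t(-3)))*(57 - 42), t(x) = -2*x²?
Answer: 341/54774 ≈ 0.0062256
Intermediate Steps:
T(Y) = 14/3 (T(Y) = 2 - ⅓*(-8) = 2 + 8/3 = 14/3)
L = 450 (L = (8 + (40 - 2*(-3)²))*(57 - 42) = (8 + (40 - 2*9))*15 = (8 + (40 - 18))*15 = (8 + 22)*15 = 30*15 = 450)
(L*1 + T(8))/73032 = (450*1 + 14/3)/73032 = (450 + 14/3)*(1/73032) = (1364/3)*(1/73032) = 341/54774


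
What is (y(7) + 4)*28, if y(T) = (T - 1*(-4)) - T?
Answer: 224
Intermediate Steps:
y(T) = 4 (y(T) = (T + 4) - T = (4 + T) - T = 4)
(y(7) + 4)*28 = (4 + 4)*28 = 8*28 = 224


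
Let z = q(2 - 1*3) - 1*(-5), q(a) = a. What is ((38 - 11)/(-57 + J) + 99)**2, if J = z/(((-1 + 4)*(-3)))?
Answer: 2594883600/267289 ≈ 9708.2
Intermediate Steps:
z = 4 (z = (2 - 1*3) - 1*(-5) = (2 - 3) + 5 = -1 + 5 = 4)
J = -4/9 (J = 4/(((-1 + 4)*(-3))) = 4/((3*(-3))) = 4/(-9) = 4*(-1/9) = -4/9 ≈ -0.44444)
((38 - 11)/(-57 + J) + 99)**2 = ((38 - 11)/(-57 - 4/9) + 99)**2 = (27/(-517/9) + 99)**2 = (27*(-9/517) + 99)**2 = (-243/517 + 99)**2 = (50940/517)**2 = 2594883600/267289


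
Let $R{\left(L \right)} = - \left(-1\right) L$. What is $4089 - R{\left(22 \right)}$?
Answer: $4067$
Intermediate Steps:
$R{\left(L \right)} = L$
$4089 - R{\left(22 \right)} = 4089 - 22 = 4067$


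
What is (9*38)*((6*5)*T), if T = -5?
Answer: -51300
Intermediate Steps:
(9*38)*((6*5)*T) = (9*38)*((6*5)*(-5)) = 342*(30*(-5)) = 342*(-150) = -51300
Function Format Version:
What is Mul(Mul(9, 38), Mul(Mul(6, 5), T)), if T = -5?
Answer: -51300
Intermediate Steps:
Mul(Mul(9, 38), Mul(Mul(6, 5), T)) = Mul(Mul(9, 38), Mul(Mul(6, 5), -5)) = Mul(342, Mul(30, -5)) = Mul(342, -150) = -51300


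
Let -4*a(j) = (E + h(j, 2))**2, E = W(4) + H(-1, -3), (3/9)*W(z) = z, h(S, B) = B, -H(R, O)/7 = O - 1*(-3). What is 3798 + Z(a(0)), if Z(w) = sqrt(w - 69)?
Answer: 3798 + I*sqrt(118) ≈ 3798.0 + 10.863*I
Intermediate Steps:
H(R, O) = -21 - 7*O (H(R, O) = -7*(O - 1*(-3)) = -7*(O + 3) = -7*(3 + O) = -21 - 7*O)
W(z) = 3*z
E = 12 (E = 3*4 + (-21 - 7*(-3)) = 12 + (-21 + 21) = 12 + 0 = 12)
a(j) = -49 (a(j) = -(12 + 2)**2/4 = -1/4*14**2 = -1/4*196 = -49)
Z(w) = sqrt(-69 + w)
3798 + Z(a(0)) = 3798 + sqrt(-69 - 49) = 3798 + sqrt(-118) = 3798 + I*sqrt(118)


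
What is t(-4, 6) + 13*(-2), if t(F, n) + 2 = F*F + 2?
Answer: -10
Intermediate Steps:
t(F, n) = F**2 (t(F, n) = -2 + (F*F + 2) = -2 + (F**2 + 2) = -2 + (2 + F**2) = F**2)
t(-4, 6) + 13*(-2) = (-4)**2 + 13*(-2) = 16 - 26 = -10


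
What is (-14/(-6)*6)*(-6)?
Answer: -84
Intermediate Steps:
(-14/(-6)*6)*(-6) = (-14*(-⅙)*6)*(-6) = ((7/3)*6)*(-6) = 14*(-6) = -84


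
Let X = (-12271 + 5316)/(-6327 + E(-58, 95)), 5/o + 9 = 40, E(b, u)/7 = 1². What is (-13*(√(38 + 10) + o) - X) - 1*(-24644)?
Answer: 965525215/39184 - 52*√3 ≈ 24551.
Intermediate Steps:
E(b, u) = 7 (E(b, u) = 7*1² = 7*1 = 7)
o = 5/31 (o = 5/(-9 + 40) = 5/31 ≈ 0.16129)
X = 1391/1264 (X = (-12271 + 5316)/(-6327 + 7) = -6955/(-6320) = -6955*(-1/6320) = 1391/1264 ≈ 1.1005)
(-13*(√(38 + 10) + o) - X) - 1*(-24644) = (-13*(√(38 + 10) + 5/31) - 1*1391/1264) - 1*(-24644) = (-13*(√48 + 5/31) - 1391/1264) + 24644 = (-13*(4*√3 + 5/31) - 1391/1264) + 24644 = (-13*(5/31 + 4*√3) - 1391/1264) + 24644 = ((-65/31 - 52*√3) - 1391/1264) + 24644 = (-125281/39184 - 52*√3) + 24644 = 965525215/39184 - 52*√3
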